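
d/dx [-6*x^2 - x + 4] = -12*x - 1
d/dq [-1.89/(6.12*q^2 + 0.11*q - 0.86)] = (23.1336*q + 0.2079)/(6.12*q^2 + 0.11*q - 0.86)^2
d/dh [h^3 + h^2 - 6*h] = 3*h^2 + 2*h - 6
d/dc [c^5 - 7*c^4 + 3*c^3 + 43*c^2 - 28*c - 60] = 5*c^4 - 28*c^3 + 9*c^2 + 86*c - 28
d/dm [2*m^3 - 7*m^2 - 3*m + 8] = 6*m^2 - 14*m - 3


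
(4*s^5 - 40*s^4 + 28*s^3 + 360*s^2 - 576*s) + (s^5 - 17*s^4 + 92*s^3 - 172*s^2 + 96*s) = 5*s^5 - 57*s^4 + 120*s^3 + 188*s^2 - 480*s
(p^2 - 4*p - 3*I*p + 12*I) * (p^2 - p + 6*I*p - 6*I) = p^4 - 5*p^3 + 3*I*p^3 + 22*p^2 - 15*I*p^2 - 90*p + 12*I*p + 72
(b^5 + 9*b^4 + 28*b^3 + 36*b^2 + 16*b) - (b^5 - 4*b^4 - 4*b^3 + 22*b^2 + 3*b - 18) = 13*b^4 + 32*b^3 + 14*b^2 + 13*b + 18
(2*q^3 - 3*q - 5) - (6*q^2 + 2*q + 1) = 2*q^3 - 6*q^2 - 5*q - 6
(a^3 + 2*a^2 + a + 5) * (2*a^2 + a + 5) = 2*a^5 + 5*a^4 + 9*a^3 + 21*a^2 + 10*a + 25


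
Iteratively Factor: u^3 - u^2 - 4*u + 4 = (u + 2)*(u^2 - 3*u + 2) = (u - 2)*(u + 2)*(u - 1)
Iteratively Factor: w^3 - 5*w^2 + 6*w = (w - 3)*(w^2 - 2*w) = (w - 3)*(w - 2)*(w)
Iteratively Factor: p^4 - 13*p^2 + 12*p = (p)*(p^3 - 13*p + 12) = p*(p - 1)*(p^2 + p - 12) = p*(p - 1)*(p + 4)*(p - 3)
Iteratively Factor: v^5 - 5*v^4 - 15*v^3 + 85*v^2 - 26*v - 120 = (v - 2)*(v^4 - 3*v^3 - 21*v^2 + 43*v + 60) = (v - 2)*(v + 4)*(v^3 - 7*v^2 + 7*v + 15) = (v - 5)*(v - 2)*(v + 4)*(v^2 - 2*v - 3) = (v - 5)*(v - 3)*(v - 2)*(v + 4)*(v + 1)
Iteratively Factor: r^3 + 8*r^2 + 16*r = (r + 4)*(r^2 + 4*r) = r*(r + 4)*(r + 4)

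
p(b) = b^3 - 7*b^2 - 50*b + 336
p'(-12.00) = 550.00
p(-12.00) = -1800.00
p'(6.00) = -26.00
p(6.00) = 0.00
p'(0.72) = -58.52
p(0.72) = 296.74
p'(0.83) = -59.55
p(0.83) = 290.25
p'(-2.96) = 17.72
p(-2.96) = 396.73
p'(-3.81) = 46.89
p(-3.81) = 369.58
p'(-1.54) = -21.33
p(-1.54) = 392.75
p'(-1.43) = -23.85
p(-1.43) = 390.26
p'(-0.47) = -42.76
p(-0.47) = 357.85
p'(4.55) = -51.59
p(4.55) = 57.78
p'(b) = 3*b^2 - 14*b - 50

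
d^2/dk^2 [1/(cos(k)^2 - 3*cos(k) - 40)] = (4*sin(k)^4 - 171*sin(k)^2 - 435*cos(k)/4 - 9*cos(3*k)/4 + 69)/(sin(k)^2 + 3*cos(k) + 39)^3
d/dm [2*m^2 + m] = 4*m + 1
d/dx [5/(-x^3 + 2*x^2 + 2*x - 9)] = 5*(3*x^2 - 4*x - 2)/(x^3 - 2*x^2 - 2*x + 9)^2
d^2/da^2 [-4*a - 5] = 0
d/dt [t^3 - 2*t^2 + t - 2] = 3*t^2 - 4*t + 1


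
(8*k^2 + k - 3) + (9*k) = 8*k^2 + 10*k - 3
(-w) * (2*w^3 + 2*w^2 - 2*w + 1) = -2*w^4 - 2*w^3 + 2*w^2 - w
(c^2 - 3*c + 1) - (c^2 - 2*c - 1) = 2 - c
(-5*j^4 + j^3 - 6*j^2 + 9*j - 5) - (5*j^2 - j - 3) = -5*j^4 + j^3 - 11*j^2 + 10*j - 2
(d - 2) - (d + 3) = -5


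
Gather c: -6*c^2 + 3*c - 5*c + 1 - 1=-6*c^2 - 2*c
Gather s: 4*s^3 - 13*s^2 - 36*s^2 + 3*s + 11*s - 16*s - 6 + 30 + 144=4*s^3 - 49*s^2 - 2*s + 168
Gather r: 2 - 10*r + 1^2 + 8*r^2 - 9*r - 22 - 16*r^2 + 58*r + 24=-8*r^2 + 39*r + 5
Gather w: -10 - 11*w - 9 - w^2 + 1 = -w^2 - 11*w - 18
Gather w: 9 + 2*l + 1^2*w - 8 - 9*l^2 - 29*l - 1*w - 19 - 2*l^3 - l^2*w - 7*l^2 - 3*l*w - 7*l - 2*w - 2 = -2*l^3 - 16*l^2 - 34*l + w*(-l^2 - 3*l - 2) - 20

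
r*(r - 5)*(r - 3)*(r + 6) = r^4 - 2*r^3 - 33*r^2 + 90*r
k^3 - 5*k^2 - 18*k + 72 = (k - 6)*(k - 3)*(k + 4)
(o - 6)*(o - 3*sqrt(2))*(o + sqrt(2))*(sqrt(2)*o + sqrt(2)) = sqrt(2)*o^4 - 5*sqrt(2)*o^3 - 4*o^3 - 12*sqrt(2)*o^2 + 20*o^2 + 24*o + 30*sqrt(2)*o + 36*sqrt(2)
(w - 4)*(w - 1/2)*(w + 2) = w^3 - 5*w^2/2 - 7*w + 4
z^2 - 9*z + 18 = (z - 6)*(z - 3)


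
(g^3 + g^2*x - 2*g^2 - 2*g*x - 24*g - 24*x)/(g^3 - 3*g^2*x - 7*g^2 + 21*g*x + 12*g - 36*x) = (g^3 + g^2*x - 2*g^2 - 2*g*x - 24*g - 24*x)/(g^3 - 3*g^2*x - 7*g^2 + 21*g*x + 12*g - 36*x)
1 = 1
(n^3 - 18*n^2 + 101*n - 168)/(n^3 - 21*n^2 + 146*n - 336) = (n - 3)/(n - 6)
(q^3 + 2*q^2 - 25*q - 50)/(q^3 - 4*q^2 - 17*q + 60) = (q^2 + 7*q + 10)/(q^2 + q - 12)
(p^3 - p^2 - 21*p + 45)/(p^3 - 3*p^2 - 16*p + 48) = (p^2 + 2*p - 15)/(p^2 - 16)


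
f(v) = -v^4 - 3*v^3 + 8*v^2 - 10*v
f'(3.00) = -151.00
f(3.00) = -120.00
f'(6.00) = -1102.00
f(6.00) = -1716.00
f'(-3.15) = -24.68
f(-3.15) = 106.19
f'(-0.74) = -25.15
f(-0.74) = 12.70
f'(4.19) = -395.21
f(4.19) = -430.35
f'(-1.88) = -45.31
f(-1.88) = 54.52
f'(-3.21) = -21.79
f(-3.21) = 107.59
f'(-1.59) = -42.11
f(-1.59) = 41.79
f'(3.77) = -291.93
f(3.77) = -286.75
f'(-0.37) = -16.95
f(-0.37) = 4.93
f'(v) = -4*v^3 - 9*v^2 + 16*v - 10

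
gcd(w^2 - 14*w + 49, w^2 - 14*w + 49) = w^2 - 14*w + 49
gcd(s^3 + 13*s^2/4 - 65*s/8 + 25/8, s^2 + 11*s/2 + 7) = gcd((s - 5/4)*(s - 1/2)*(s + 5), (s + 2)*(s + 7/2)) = 1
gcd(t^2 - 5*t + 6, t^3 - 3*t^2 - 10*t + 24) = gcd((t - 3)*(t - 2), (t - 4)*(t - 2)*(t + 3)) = t - 2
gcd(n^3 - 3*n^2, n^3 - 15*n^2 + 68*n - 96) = n - 3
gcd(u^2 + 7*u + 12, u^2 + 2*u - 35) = 1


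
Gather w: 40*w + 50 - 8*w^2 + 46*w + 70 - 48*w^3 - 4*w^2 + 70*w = -48*w^3 - 12*w^2 + 156*w + 120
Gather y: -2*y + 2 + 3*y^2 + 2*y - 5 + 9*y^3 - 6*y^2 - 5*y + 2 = 9*y^3 - 3*y^2 - 5*y - 1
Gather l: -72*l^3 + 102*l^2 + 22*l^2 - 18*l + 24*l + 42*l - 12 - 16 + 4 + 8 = -72*l^3 + 124*l^2 + 48*l - 16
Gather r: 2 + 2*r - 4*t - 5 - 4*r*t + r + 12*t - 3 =r*(3 - 4*t) + 8*t - 6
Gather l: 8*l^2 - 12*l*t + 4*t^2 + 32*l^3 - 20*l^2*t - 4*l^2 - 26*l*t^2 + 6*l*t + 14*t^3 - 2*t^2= 32*l^3 + l^2*(4 - 20*t) + l*(-26*t^2 - 6*t) + 14*t^3 + 2*t^2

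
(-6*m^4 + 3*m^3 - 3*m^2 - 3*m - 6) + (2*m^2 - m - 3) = -6*m^4 + 3*m^3 - m^2 - 4*m - 9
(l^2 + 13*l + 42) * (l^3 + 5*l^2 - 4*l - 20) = l^5 + 18*l^4 + 103*l^3 + 138*l^2 - 428*l - 840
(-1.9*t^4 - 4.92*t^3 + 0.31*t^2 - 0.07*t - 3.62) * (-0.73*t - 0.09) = 1.387*t^5 + 3.7626*t^4 + 0.2165*t^3 + 0.0232*t^2 + 2.6489*t + 0.3258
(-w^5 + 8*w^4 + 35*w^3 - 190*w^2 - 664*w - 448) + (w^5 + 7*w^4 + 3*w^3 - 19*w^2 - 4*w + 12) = 15*w^4 + 38*w^3 - 209*w^2 - 668*w - 436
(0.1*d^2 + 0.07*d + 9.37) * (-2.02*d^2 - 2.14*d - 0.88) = -0.202*d^4 - 0.3554*d^3 - 19.1652*d^2 - 20.1134*d - 8.2456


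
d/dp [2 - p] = -1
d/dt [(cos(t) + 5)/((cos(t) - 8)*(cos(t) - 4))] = (cos(t)^2 + 10*cos(t) - 92)*sin(t)/((cos(t) - 8)^2*(cos(t) - 4)^2)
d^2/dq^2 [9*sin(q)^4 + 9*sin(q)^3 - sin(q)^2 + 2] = -144*sin(q)^4 - 81*sin(q)^3 + 112*sin(q)^2 + 54*sin(q) - 2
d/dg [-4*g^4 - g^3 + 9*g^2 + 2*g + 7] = -16*g^3 - 3*g^2 + 18*g + 2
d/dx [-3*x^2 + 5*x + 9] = 5 - 6*x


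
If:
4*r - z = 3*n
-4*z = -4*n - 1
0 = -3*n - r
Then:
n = -1/64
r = 3/64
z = 15/64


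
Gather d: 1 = 1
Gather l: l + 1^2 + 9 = l + 10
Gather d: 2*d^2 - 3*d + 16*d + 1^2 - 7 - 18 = 2*d^2 + 13*d - 24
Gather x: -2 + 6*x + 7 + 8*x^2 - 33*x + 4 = 8*x^2 - 27*x + 9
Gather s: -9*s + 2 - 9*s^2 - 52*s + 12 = -9*s^2 - 61*s + 14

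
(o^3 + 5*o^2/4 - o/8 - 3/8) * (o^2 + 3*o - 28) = o^5 + 17*o^4/4 - 195*o^3/8 - 143*o^2/4 + 19*o/8 + 21/2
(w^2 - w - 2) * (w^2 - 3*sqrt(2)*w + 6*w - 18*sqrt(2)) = w^4 - 3*sqrt(2)*w^3 + 5*w^3 - 15*sqrt(2)*w^2 - 8*w^2 - 12*w + 24*sqrt(2)*w + 36*sqrt(2)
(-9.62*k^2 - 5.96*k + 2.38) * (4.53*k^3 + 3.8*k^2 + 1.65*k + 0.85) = -43.5786*k^5 - 63.5548*k^4 - 27.7396*k^3 - 8.967*k^2 - 1.139*k + 2.023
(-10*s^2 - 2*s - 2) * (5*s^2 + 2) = -50*s^4 - 10*s^3 - 30*s^2 - 4*s - 4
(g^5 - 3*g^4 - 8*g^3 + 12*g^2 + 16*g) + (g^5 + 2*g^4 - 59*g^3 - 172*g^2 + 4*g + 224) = 2*g^5 - g^4 - 67*g^3 - 160*g^2 + 20*g + 224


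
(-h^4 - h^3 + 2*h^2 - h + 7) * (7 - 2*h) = 2*h^5 - 5*h^4 - 11*h^3 + 16*h^2 - 21*h + 49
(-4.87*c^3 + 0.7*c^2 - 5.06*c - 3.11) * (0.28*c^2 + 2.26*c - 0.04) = -1.3636*c^5 - 10.8102*c^4 + 0.36*c^3 - 12.3344*c^2 - 6.8262*c + 0.1244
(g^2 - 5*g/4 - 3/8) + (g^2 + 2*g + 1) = 2*g^2 + 3*g/4 + 5/8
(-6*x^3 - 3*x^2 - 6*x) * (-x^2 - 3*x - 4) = 6*x^5 + 21*x^4 + 39*x^3 + 30*x^2 + 24*x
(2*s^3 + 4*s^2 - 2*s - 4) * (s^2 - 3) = 2*s^5 + 4*s^4 - 8*s^3 - 16*s^2 + 6*s + 12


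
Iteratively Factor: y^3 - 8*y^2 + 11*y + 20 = (y - 5)*(y^2 - 3*y - 4) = (y - 5)*(y - 4)*(y + 1)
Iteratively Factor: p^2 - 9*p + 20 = (p - 5)*(p - 4)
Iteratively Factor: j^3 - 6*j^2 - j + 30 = (j - 3)*(j^2 - 3*j - 10) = (j - 5)*(j - 3)*(j + 2)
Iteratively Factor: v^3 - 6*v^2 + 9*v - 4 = (v - 4)*(v^2 - 2*v + 1) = (v - 4)*(v - 1)*(v - 1)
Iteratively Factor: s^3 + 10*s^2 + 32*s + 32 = (s + 2)*(s^2 + 8*s + 16) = (s + 2)*(s + 4)*(s + 4)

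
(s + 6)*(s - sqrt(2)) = s^2 - sqrt(2)*s + 6*s - 6*sqrt(2)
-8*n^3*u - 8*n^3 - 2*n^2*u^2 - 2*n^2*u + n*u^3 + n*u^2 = (-4*n + u)*(2*n + u)*(n*u + n)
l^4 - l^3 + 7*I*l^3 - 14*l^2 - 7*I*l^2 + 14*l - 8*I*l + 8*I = (l - 1)*(l + I)*(l + 2*I)*(l + 4*I)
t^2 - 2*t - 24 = (t - 6)*(t + 4)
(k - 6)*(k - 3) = k^2 - 9*k + 18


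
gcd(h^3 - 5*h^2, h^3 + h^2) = h^2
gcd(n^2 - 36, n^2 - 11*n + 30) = n - 6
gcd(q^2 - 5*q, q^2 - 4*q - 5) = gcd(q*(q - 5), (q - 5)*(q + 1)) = q - 5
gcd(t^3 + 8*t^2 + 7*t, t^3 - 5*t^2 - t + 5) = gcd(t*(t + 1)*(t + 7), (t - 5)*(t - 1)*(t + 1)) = t + 1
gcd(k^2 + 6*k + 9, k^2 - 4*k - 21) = k + 3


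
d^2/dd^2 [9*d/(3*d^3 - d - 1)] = 18*(-d*(9*d^2 - 1)^2 + (1 - 18*d^2)*(-3*d^3 + d + 1))/(-3*d^3 + d + 1)^3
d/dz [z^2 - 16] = 2*z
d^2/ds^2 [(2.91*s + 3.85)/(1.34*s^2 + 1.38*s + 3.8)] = ((2.68*s + 1.38)*(2.91*s + 3.85)*(5.36*s + 2.76) - (23.3964*s + 18.3496)*(1.34*s^2 + 1.38*s + 3.8))/(1.34*s^2 + 1.38*s + 3.8)^3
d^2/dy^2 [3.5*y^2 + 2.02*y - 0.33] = 7.00000000000000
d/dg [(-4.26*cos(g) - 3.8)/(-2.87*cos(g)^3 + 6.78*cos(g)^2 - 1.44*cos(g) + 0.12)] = (24.4524*cos(g)^3 + 3.8352*cos(g)^2 - 51.528*cos(g) + 5.9832)*sin(g)/(8.2369*cos(g)^6 - 38.9172*cos(g)^5 + 54.234*cos(g)^4 - 20.2152*cos(g)^3 + 3.7008*cos(g)^2 - 0.3456*cos(g) + 0.0144)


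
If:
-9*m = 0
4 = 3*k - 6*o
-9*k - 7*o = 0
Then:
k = 28/75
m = 0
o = -12/25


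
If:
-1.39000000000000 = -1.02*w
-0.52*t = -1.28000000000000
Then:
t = 2.46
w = 1.36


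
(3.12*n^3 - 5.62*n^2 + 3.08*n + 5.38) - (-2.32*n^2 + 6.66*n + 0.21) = 3.12*n^3 - 3.3*n^2 - 3.58*n + 5.17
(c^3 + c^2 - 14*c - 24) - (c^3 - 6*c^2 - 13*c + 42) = 7*c^2 - c - 66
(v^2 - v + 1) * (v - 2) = v^3 - 3*v^2 + 3*v - 2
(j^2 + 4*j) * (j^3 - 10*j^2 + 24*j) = j^5 - 6*j^4 - 16*j^3 + 96*j^2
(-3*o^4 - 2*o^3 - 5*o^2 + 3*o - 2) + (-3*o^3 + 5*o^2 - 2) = -3*o^4 - 5*o^3 + 3*o - 4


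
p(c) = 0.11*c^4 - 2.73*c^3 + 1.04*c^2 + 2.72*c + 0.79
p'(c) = 0.44*c^3 - 8.19*c^2 + 2.08*c + 2.72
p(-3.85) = 185.69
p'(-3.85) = -151.79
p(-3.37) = 122.11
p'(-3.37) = -114.14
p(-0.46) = 0.03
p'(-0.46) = -0.01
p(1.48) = -1.23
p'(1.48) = -10.71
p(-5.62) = 612.67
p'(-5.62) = -345.75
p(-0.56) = 0.08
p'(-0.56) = -1.09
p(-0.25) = 0.22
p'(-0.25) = 1.68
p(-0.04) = 0.68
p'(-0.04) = 2.62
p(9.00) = -1158.95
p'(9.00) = -321.19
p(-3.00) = 84.61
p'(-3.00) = -89.11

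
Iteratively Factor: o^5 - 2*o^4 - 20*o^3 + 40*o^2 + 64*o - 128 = (o + 2)*(o^4 - 4*o^3 - 12*o^2 + 64*o - 64) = (o + 2)*(o + 4)*(o^3 - 8*o^2 + 20*o - 16) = (o - 2)*(o + 2)*(o + 4)*(o^2 - 6*o + 8) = (o - 4)*(o - 2)*(o + 2)*(o + 4)*(o - 2)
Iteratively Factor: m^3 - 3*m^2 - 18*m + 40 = (m - 5)*(m^2 + 2*m - 8) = (m - 5)*(m - 2)*(m + 4)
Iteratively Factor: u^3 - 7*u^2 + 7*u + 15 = (u - 5)*(u^2 - 2*u - 3) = (u - 5)*(u - 3)*(u + 1)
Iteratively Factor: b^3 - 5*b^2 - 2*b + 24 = (b - 3)*(b^2 - 2*b - 8) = (b - 3)*(b + 2)*(b - 4)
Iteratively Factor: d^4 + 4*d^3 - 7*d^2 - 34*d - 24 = (d + 2)*(d^3 + 2*d^2 - 11*d - 12) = (d + 1)*(d + 2)*(d^2 + d - 12) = (d + 1)*(d + 2)*(d + 4)*(d - 3)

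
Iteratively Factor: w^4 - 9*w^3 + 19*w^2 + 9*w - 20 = (w - 1)*(w^3 - 8*w^2 + 11*w + 20) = (w - 4)*(w - 1)*(w^2 - 4*w - 5) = (w - 4)*(w - 1)*(w + 1)*(w - 5)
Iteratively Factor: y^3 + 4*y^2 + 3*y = (y + 1)*(y^2 + 3*y) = y*(y + 1)*(y + 3)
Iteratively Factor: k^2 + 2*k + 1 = (k + 1)*(k + 1)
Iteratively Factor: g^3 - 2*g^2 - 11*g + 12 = (g - 1)*(g^2 - g - 12) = (g - 4)*(g - 1)*(g + 3)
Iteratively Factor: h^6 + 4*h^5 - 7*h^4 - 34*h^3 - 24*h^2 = (h - 3)*(h^5 + 7*h^4 + 14*h^3 + 8*h^2) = (h - 3)*(h + 4)*(h^4 + 3*h^3 + 2*h^2) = (h - 3)*(h + 2)*(h + 4)*(h^3 + h^2) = h*(h - 3)*(h + 2)*(h + 4)*(h^2 + h) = h*(h - 3)*(h + 1)*(h + 2)*(h + 4)*(h)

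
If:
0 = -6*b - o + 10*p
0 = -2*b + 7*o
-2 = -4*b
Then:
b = 1/2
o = 1/7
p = 11/35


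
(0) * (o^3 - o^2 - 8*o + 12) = 0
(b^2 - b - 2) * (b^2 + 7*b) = b^4 + 6*b^3 - 9*b^2 - 14*b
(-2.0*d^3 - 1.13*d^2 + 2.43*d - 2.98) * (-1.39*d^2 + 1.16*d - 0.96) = 2.78*d^5 - 0.7493*d^4 - 2.7685*d^3 + 8.0458*d^2 - 5.7896*d + 2.8608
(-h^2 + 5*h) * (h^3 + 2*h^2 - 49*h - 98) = -h^5 + 3*h^4 + 59*h^3 - 147*h^2 - 490*h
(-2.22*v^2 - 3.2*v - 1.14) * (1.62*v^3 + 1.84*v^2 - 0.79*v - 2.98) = -3.5964*v^5 - 9.2688*v^4 - 5.981*v^3 + 7.046*v^2 + 10.4366*v + 3.3972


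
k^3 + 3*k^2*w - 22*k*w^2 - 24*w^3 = (k - 4*w)*(k + w)*(k + 6*w)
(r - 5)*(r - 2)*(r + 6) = r^3 - r^2 - 32*r + 60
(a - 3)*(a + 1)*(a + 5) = a^3 + 3*a^2 - 13*a - 15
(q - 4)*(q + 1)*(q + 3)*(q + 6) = q^4 + 6*q^3 - 13*q^2 - 90*q - 72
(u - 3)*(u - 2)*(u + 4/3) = u^3 - 11*u^2/3 - 2*u/3 + 8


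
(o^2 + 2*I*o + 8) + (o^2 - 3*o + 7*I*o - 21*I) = 2*o^2 - 3*o + 9*I*o + 8 - 21*I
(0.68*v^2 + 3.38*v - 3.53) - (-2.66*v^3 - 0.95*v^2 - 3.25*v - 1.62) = 2.66*v^3 + 1.63*v^2 + 6.63*v - 1.91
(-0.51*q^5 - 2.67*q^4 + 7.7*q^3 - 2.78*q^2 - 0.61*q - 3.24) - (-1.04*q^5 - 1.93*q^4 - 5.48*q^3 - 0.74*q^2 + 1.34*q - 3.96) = 0.53*q^5 - 0.74*q^4 + 13.18*q^3 - 2.04*q^2 - 1.95*q + 0.72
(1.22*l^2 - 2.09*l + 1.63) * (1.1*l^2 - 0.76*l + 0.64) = 1.342*l^4 - 3.2262*l^3 + 4.1622*l^2 - 2.5764*l + 1.0432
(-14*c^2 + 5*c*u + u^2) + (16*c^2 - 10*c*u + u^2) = 2*c^2 - 5*c*u + 2*u^2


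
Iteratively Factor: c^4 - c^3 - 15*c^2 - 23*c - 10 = (c - 5)*(c^3 + 4*c^2 + 5*c + 2) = (c - 5)*(c + 2)*(c^2 + 2*c + 1) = (c - 5)*(c + 1)*(c + 2)*(c + 1)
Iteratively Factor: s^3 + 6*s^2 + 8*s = (s + 2)*(s^2 + 4*s) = s*(s + 2)*(s + 4)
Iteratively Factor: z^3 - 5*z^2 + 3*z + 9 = (z - 3)*(z^2 - 2*z - 3) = (z - 3)*(z + 1)*(z - 3)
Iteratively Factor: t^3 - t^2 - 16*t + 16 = (t - 1)*(t^2 - 16) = (t - 1)*(t + 4)*(t - 4)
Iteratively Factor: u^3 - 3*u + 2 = (u - 1)*(u^2 + u - 2) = (u - 1)*(u + 2)*(u - 1)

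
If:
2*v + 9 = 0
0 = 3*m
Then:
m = 0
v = -9/2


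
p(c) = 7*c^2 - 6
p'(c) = 14*c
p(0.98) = 0.72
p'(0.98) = 13.72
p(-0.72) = -2.37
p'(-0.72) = -10.08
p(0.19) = -5.75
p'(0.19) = 2.66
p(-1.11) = 2.62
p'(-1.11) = -15.54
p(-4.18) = 116.31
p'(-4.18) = -58.52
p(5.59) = 212.74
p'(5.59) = 78.26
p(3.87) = 98.84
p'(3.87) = 54.18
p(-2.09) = 24.58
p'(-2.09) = -29.26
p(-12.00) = 1002.00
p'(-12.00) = -168.00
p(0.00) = -6.00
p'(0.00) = 0.00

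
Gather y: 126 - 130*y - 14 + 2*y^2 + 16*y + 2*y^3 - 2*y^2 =2*y^3 - 114*y + 112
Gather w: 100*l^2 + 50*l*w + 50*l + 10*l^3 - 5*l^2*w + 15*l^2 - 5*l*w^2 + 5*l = 10*l^3 + 115*l^2 - 5*l*w^2 + 55*l + w*(-5*l^2 + 50*l)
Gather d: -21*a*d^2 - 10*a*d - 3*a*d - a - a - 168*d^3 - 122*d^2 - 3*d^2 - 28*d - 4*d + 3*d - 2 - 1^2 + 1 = -2*a - 168*d^3 + d^2*(-21*a - 125) + d*(-13*a - 29) - 2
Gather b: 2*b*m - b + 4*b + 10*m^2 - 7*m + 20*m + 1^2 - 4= b*(2*m + 3) + 10*m^2 + 13*m - 3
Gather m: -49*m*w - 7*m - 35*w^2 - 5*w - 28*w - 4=m*(-49*w - 7) - 35*w^2 - 33*w - 4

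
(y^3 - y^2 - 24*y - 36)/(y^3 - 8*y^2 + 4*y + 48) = (y + 3)/(y - 4)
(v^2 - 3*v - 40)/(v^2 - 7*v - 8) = (v + 5)/(v + 1)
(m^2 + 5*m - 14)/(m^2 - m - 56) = (m - 2)/(m - 8)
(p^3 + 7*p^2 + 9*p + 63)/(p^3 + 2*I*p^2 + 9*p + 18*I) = (p + 7)/(p + 2*I)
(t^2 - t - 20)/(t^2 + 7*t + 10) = (t^2 - t - 20)/(t^2 + 7*t + 10)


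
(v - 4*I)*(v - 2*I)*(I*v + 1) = I*v^3 + 7*v^2 - 14*I*v - 8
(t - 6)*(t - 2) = t^2 - 8*t + 12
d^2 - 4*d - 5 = (d - 5)*(d + 1)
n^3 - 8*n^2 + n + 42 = (n - 7)*(n - 3)*(n + 2)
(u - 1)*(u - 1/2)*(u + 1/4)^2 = u^4 - u^3 - 3*u^2/16 + 5*u/32 + 1/32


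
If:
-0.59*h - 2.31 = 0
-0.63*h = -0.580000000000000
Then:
No Solution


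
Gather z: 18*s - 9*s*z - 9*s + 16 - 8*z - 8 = 9*s + z*(-9*s - 8) + 8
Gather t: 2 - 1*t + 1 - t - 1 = 2 - 2*t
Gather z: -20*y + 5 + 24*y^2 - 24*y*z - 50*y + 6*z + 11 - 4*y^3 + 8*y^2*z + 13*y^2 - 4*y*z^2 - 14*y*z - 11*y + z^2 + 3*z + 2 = -4*y^3 + 37*y^2 - 81*y + z^2*(1 - 4*y) + z*(8*y^2 - 38*y + 9) + 18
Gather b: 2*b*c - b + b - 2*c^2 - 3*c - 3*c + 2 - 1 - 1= 2*b*c - 2*c^2 - 6*c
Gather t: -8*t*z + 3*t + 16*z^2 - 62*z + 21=t*(3 - 8*z) + 16*z^2 - 62*z + 21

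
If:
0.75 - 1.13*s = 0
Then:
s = 0.66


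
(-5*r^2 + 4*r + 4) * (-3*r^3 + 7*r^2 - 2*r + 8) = 15*r^5 - 47*r^4 + 26*r^3 - 20*r^2 + 24*r + 32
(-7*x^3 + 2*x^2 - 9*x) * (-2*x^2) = 14*x^5 - 4*x^4 + 18*x^3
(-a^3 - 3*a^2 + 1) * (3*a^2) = -3*a^5 - 9*a^4 + 3*a^2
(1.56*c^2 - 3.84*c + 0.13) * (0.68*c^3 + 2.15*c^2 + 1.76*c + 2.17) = 1.0608*c^5 + 0.7428*c^4 - 5.422*c^3 - 3.0937*c^2 - 8.104*c + 0.2821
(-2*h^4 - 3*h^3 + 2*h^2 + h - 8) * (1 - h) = 2*h^5 + h^4 - 5*h^3 + h^2 + 9*h - 8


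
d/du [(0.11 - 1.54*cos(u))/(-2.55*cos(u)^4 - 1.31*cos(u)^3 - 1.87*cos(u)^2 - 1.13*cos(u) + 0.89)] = (11.781*cos(u)^4 + 2.9128*cos(u)^3 + 2.4475*cos(u)^2 - 0.4114*cos(u) + 1.2463)*sin(u)/(6.5025*cos(u)^8 + 6.681*cos(u)^7 + 11.2531*cos(u)^6 + 10.6624*cos(u)^5 + 1.9185*cos(u)^4 + 1.8944*cos(u)^3 - 2.0517*cos(u)^2 - 2.0114*cos(u) + 0.7921)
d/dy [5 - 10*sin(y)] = -10*cos(y)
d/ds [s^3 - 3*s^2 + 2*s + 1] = 3*s^2 - 6*s + 2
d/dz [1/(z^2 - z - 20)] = (1 - 2*z)/(-z^2 + z + 20)^2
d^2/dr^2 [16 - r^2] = -2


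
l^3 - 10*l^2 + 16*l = l*(l - 8)*(l - 2)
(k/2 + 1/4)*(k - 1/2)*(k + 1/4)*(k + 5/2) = k^4/2 + 11*k^3/8 + 3*k^2/16 - 11*k/32 - 5/64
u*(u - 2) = u^2 - 2*u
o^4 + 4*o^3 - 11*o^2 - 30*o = o*(o - 3)*(o + 2)*(o + 5)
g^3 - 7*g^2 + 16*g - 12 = (g - 3)*(g - 2)^2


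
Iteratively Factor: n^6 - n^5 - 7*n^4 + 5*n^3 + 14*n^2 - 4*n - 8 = (n - 2)*(n^5 + n^4 - 5*n^3 - 5*n^2 + 4*n + 4) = (n - 2)*(n + 1)*(n^4 - 5*n^2 + 4) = (n - 2)^2*(n + 1)*(n^3 + 2*n^2 - n - 2) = (n - 2)^2*(n - 1)*(n + 1)*(n^2 + 3*n + 2) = (n - 2)^2*(n - 1)*(n + 1)^2*(n + 2)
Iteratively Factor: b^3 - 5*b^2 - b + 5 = (b + 1)*(b^2 - 6*b + 5) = (b - 1)*(b + 1)*(b - 5)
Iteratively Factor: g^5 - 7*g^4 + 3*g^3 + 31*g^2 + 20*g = (g)*(g^4 - 7*g^3 + 3*g^2 + 31*g + 20) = g*(g - 5)*(g^3 - 2*g^2 - 7*g - 4) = g*(g - 5)*(g + 1)*(g^2 - 3*g - 4) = g*(g - 5)*(g - 4)*(g + 1)*(g + 1)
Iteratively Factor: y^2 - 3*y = (y - 3)*(y)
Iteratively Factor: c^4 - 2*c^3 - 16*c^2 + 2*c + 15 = (c - 5)*(c^3 + 3*c^2 - c - 3) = (c - 5)*(c - 1)*(c^2 + 4*c + 3) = (c - 5)*(c - 1)*(c + 3)*(c + 1)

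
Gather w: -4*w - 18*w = -22*w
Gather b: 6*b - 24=6*b - 24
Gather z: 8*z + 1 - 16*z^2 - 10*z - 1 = -16*z^2 - 2*z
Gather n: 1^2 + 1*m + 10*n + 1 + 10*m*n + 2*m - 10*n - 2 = 10*m*n + 3*m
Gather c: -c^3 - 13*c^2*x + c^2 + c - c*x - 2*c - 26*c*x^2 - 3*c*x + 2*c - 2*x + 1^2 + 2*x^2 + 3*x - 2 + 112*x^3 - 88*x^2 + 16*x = -c^3 + c^2*(1 - 13*x) + c*(-26*x^2 - 4*x + 1) + 112*x^3 - 86*x^2 + 17*x - 1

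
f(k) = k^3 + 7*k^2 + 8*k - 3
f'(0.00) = 8.00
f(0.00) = -3.00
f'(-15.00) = 473.00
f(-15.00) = -1923.00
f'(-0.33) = 3.71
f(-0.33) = -4.91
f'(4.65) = 137.97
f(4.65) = 286.10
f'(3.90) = 108.23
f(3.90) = 193.99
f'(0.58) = 17.13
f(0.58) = 4.19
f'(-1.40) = -5.72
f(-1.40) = -3.22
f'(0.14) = 10.02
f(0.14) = -1.74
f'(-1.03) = -3.24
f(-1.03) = -4.91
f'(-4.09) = 0.92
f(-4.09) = 12.96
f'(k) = 3*k^2 + 14*k + 8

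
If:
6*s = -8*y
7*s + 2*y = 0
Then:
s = 0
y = 0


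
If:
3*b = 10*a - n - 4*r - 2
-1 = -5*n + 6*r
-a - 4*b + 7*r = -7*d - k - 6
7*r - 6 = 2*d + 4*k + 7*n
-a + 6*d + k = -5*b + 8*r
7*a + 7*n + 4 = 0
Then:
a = -22335/168889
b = -42373/168889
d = -45306/168889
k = -258306/168889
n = -74173/168889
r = -89959/168889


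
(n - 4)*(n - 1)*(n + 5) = n^3 - 21*n + 20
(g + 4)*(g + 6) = g^2 + 10*g + 24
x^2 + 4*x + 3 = (x + 1)*(x + 3)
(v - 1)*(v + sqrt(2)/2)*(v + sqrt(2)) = v^3 - v^2 + 3*sqrt(2)*v^2/2 - 3*sqrt(2)*v/2 + v - 1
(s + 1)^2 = s^2 + 2*s + 1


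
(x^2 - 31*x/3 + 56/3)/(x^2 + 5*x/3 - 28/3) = (x - 8)/(x + 4)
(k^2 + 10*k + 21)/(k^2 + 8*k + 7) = (k + 3)/(k + 1)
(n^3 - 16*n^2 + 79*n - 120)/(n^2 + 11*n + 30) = (n^3 - 16*n^2 + 79*n - 120)/(n^2 + 11*n + 30)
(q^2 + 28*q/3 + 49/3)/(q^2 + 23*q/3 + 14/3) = (3*q + 7)/(3*q + 2)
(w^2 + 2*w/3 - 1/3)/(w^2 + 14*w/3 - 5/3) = (w + 1)/(w + 5)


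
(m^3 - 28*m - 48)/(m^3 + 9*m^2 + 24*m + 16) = (m^2 - 4*m - 12)/(m^2 + 5*m + 4)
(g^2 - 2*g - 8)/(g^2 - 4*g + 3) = (g^2 - 2*g - 8)/(g^2 - 4*g + 3)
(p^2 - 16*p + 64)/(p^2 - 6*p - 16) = (p - 8)/(p + 2)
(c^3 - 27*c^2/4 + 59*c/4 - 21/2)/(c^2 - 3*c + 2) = (4*c^2 - 19*c + 21)/(4*(c - 1))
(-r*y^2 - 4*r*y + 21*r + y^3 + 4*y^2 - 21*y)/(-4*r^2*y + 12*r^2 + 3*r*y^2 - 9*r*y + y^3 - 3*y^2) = (y + 7)/(4*r + y)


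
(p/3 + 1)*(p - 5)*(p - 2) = p^3/3 - 4*p^2/3 - 11*p/3 + 10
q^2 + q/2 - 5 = (q - 2)*(q + 5/2)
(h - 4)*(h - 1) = h^2 - 5*h + 4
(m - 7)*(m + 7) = m^2 - 49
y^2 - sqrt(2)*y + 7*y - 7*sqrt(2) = (y + 7)*(y - sqrt(2))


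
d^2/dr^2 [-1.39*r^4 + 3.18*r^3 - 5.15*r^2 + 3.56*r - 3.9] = -16.68*r^2 + 19.08*r - 10.3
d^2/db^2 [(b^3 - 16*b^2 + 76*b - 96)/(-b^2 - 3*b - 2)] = 2*(-131*b^3 + 174*b^2 + 1308*b + 1192)/(b^6 + 9*b^5 + 33*b^4 + 63*b^3 + 66*b^2 + 36*b + 8)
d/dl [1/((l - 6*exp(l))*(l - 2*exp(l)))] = ((l - 6*exp(l))*(2*exp(l) - 1) + (l - 2*exp(l))*(6*exp(l) - 1))/((l - 6*exp(l))^2*(l - 2*exp(l))^2)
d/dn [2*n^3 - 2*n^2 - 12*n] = 6*n^2 - 4*n - 12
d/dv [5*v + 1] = 5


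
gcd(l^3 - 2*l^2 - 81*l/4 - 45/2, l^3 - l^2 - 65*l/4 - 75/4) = l^2 + 4*l + 15/4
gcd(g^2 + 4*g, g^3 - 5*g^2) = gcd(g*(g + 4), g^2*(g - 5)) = g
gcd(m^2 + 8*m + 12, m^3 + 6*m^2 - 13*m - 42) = m + 2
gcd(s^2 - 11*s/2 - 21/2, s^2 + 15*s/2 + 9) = s + 3/2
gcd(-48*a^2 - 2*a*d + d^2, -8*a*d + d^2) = 8*a - d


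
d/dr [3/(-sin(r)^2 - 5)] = 12*sin(2*r)/(11 - cos(2*r))^2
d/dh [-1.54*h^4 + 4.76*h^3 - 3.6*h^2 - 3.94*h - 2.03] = -6.16*h^3 + 14.28*h^2 - 7.2*h - 3.94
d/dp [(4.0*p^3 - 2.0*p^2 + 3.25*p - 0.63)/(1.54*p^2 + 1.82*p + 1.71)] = (6.16*p^4 + 14.56*p^3 + 11.875*p^2 - 4.8996*p + 6.7041)/(2.3716*p^4 + 5.6056*p^3 + 8.5792*p^2 + 6.2244*p + 2.9241)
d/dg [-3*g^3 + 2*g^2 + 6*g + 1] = -9*g^2 + 4*g + 6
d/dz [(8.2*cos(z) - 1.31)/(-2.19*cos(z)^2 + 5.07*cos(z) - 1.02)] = (-17.958*cos(z)^2 + 5.7378*cos(z) + 1.7223)*sin(z)/(4.7961*cos(z)^4 - 22.2066*cos(z)^3 + 30.1725*cos(z)^2 - 10.3428*cos(z) + 1.0404)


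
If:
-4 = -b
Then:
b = 4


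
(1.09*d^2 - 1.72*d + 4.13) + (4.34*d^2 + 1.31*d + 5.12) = 5.43*d^2 - 0.41*d + 9.25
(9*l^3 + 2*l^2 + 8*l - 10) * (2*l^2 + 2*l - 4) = 18*l^5 + 22*l^4 - 16*l^3 - 12*l^2 - 52*l + 40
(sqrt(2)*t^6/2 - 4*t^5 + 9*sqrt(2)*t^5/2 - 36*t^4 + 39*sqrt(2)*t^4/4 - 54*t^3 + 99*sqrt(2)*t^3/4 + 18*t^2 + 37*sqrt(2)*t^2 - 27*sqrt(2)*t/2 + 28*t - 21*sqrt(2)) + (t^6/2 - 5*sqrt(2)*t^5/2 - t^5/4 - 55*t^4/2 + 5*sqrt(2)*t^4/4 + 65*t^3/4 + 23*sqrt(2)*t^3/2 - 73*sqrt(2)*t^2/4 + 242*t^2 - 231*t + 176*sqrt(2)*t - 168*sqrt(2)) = t^6/2 + sqrt(2)*t^6/2 - 17*t^5/4 + 2*sqrt(2)*t^5 - 127*t^4/2 + 11*sqrt(2)*t^4 - 151*t^3/4 + 145*sqrt(2)*t^3/4 + 75*sqrt(2)*t^2/4 + 260*t^2 - 203*t + 325*sqrt(2)*t/2 - 189*sqrt(2)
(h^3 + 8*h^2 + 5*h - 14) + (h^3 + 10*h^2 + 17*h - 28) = 2*h^3 + 18*h^2 + 22*h - 42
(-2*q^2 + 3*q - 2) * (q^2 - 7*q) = -2*q^4 + 17*q^3 - 23*q^2 + 14*q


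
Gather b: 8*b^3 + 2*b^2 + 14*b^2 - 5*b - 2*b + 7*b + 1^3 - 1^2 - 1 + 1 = 8*b^3 + 16*b^2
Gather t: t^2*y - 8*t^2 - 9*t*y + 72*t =t^2*(y - 8) + t*(72 - 9*y)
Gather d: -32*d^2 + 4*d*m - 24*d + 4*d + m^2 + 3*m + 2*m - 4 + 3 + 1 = -32*d^2 + d*(4*m - 20) + m^2 + 5*m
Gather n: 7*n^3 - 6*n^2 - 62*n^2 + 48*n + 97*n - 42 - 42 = 7*n^3 - 68*n^2 + 145*n - 84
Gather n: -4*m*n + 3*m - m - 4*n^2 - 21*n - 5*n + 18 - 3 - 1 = 2*m - 4*n^2 + n*(-4*m - 26) + 14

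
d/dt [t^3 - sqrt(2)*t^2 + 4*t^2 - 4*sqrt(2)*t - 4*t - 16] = 3*t^2 - 2*sqrt(2)*t + 8*t - 4*sqrt(2) - 4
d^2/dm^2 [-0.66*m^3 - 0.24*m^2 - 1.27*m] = -3.96*m - 0.48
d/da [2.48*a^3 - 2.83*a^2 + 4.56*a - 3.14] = 7.44*a^2 - 5.66*a + 4.56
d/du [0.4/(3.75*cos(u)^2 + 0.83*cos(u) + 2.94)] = (3.0*cos(u) + 0.332)*sin(u)/(3.75*cos(u)^2 + 0.83*cos(u) + 2.94)^2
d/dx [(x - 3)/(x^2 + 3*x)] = (-x^2 + 6*x + 9)/(x^2*(x^2 + 6*x + 9))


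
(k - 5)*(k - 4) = k^2 - 9*k + 20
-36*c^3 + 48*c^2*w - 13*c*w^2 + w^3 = (-6*c + w)^2*(-c + w)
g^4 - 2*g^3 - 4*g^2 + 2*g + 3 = (g - 3)*(g - 1)*(g + 1)^2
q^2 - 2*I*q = q*(q - 2*I)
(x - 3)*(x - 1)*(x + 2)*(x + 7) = x^4 + 5*x^3 - 19*x^2 - 29*x + 42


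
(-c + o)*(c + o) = -c^2 + o^2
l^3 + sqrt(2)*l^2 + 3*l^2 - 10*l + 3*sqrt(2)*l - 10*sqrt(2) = (l - 2)*(l + 5)*(l + sqrt(2))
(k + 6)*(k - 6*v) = k^2 - 6*k*v + 6*k - 36*v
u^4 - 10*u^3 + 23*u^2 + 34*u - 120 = (u - 5)*(u - 4)*(u - 3)*(u + 2)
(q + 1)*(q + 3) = q^2 + 4*q + 3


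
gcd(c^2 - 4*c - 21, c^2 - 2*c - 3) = 1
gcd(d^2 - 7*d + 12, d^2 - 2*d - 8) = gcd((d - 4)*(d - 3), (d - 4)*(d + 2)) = d - 4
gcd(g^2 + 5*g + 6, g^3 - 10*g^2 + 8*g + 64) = g + 2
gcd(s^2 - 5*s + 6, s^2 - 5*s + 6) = s^2 - 5*s + 6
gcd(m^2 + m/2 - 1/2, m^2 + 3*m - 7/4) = m - 1/2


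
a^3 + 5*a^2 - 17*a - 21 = (a - 3)*(a + 1)*(a + 7)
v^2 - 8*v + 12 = (v - 6)*(v - 2)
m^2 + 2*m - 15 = (m - 3)*(m + 5)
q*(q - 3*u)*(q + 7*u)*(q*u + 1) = q^4*u + 4*q^3*u^2 + q^3 - 21*q^2*u^3 + 4*q^2*u - 21*q*u^2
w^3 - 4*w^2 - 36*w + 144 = (w - 6)*(w - 4)*(w + 6)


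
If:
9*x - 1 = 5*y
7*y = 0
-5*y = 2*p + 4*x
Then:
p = -2/9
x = 1/9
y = 0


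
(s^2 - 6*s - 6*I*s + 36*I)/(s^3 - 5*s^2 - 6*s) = (s - 6*I)/(s*(s + 1))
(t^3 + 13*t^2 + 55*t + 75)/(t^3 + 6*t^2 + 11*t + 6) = (t^2 + 10*t + 25)/(t^2 + 3*t + 2)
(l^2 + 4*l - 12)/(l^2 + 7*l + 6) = (l - 2)/(l + 1)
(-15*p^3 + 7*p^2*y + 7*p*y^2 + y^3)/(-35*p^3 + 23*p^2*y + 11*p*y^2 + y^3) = (3*p + y)/(7*p + y)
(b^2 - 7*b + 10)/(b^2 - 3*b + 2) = (b - 5)/(b - 1)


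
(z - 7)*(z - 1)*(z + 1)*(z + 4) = z^4 - 3*z^3 - 29*z^2 + 3*z + 28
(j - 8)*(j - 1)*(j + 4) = j^3 - 5*j^2 - 28*j + 32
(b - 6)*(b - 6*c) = b^2 - 6*b*c - 6*b + 36*c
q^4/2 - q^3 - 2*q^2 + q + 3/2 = (q/2 + 1/2)*(q - 3)*(q - 1)*(q + 1)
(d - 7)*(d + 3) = d^2 - 4*d - 21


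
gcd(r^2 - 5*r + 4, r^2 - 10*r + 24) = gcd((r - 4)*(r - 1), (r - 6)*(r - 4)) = r - 4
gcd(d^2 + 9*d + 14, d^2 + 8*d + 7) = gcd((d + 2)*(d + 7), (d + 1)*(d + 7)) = d + 7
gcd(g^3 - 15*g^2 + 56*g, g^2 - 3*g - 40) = g - 8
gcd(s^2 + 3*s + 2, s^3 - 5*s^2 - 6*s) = s + 1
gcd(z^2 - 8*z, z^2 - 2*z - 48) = z - 8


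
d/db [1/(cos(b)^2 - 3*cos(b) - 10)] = (2*cos(b) - 3)*sin(b)/(sin(b)^2 + 3*cos(b) + 9)^2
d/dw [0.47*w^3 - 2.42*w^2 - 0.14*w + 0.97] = 1.41*w^2 - 4.84*w - 0.14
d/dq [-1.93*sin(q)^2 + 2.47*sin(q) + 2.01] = (2.47 - 3.86*sin(q))*cos(q)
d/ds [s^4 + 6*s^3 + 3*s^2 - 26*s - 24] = 4*s^3 + 18*s^2 + 6*s - 26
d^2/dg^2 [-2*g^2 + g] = -4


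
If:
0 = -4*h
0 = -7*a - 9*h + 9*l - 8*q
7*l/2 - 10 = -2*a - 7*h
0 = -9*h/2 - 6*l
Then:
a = 5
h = 0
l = 0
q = -35/8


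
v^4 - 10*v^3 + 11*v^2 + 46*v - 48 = (v - 8)*(v - 3)*(v - 1)*(v + 2)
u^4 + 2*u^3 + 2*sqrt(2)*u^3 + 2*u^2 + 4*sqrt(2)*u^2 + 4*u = u*(u + 2)*(u + sqrt(2))^2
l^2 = l^2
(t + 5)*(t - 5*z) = t^2 - 5*t*z + 5*t - 25*z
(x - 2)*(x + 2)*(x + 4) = x^3 + 4*x^2 - 4*x - 16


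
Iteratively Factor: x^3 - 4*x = (x - 2)*(x^2 + 2*x) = (x - 2)*(x + 2)*(x)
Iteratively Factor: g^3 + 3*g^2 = (g + 3)*(g^2) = g*(g + 3)*(g)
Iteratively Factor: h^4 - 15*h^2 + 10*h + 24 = (h - 2)*(h^3 + 2*h^2 - 11*h - 12) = (h - 3)*(h - 2)*(h^2 + 5*h + 4) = (h - 3)*(h - 2)*(h + 1)*(h + 4)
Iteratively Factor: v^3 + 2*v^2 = (v)*(v^2 + 2*v) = v^2*(v + 2)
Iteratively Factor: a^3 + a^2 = (a)*(a^2 + a) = a^2*(a + 1)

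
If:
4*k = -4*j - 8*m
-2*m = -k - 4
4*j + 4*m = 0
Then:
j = -4/3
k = -4/3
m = 4/3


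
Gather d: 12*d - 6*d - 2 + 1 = 6*d - 1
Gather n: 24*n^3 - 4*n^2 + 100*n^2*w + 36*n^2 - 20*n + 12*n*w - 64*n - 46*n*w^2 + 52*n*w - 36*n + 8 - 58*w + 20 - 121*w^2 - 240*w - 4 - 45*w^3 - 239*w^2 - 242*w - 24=24*n^3 + n^2*(100*w + 32) + n*(-46*w^2 + 64*w - 120) - 45*w^3 - 360*w^2 - 540*w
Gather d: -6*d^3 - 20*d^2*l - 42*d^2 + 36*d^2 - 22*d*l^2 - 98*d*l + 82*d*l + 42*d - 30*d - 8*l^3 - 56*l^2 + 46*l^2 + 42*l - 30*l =-6*d^3 + d^2*(-20*l - 6) + d*(-22*l^2 - 16*l + 12) - 8*l^3 - 10*l^2 + 12*l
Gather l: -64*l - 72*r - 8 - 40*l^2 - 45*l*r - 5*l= -40*l^2 + l*(-45*r - 69) - 72*r - 8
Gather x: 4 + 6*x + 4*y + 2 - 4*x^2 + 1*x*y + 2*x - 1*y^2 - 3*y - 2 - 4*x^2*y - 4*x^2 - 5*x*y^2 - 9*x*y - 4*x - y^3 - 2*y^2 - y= x^2*(-4*y - 8) + x*(-5*y^2 - 8*y + 4) - y^3 - 3*y^2 + 4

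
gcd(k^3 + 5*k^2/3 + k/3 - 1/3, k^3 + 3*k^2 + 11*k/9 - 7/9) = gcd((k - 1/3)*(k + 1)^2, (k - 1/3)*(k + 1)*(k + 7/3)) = k^2 + 2*k/3 - 1/3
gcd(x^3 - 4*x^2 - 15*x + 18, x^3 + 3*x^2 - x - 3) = x^2 + 2*x - 3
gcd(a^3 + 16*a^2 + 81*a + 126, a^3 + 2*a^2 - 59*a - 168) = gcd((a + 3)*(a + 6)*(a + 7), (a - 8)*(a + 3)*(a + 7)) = a^2 + 10*a + 21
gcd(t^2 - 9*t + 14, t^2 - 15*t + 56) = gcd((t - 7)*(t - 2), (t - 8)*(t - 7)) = t - 7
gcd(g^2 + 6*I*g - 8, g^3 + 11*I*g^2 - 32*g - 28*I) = g + 2*I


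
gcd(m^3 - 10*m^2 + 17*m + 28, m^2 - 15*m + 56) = m - 7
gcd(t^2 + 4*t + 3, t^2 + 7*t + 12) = t + 3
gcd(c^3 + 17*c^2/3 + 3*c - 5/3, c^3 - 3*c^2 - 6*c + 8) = 1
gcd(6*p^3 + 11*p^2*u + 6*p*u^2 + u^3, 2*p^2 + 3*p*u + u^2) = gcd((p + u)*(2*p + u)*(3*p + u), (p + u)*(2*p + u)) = 2*p^2 + 3*p*u + u^2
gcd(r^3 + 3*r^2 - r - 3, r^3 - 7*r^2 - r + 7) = r^2 - 1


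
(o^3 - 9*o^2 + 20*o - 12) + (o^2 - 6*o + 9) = o^3 - 8*o^2 + 14*o - 3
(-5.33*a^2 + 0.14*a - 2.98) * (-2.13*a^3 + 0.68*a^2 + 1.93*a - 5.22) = 11.3529*a^5 - 3.9226*a^4 - 3.8443*a^3 + 26.0664*a^2 - 6.4822*a + 15.5556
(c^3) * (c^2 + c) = c^5 + c^4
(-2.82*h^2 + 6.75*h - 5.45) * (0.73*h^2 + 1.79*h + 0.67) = -2.0586*h^4 - 0.120299999999999*h^3 + 6.2146*h^2 - 5.233*h - 3.6515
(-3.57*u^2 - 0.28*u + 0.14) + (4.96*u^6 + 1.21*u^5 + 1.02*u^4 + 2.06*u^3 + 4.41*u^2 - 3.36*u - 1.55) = 4.96*u^6 + 1.21*u^5 + 1.02*u^4 + 2.06*u^3 + 0.84*u^2 - 3.64*u - 1.41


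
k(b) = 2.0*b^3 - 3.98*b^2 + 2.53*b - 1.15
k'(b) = 6.0*b^2 - 7.96*b + 2.53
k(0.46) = -0.63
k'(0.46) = 0.14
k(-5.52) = -472.78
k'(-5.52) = 229.29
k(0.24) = -0.74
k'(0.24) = 0.97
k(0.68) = -0.64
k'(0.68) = -0.11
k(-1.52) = -21.21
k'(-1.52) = 28.49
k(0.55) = -0.63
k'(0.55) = -0.03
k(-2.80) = -83.34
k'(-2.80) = 71.86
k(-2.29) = -51.83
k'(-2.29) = 52.22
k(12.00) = 2912.09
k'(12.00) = 771.01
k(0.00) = -1.15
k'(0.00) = 2.53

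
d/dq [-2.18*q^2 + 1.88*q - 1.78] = 1.88 - 4.36*q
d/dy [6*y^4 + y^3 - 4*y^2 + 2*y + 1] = 24*y^3 + 3*y^2 - 8*y + 2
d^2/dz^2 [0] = 0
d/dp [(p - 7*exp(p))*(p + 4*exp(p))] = -3*p*exp(p) + 2*p - 56*exp(2*p) - 3*exp(p)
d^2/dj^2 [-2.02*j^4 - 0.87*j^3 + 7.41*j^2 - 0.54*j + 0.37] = -24.24*j^2 - 5.22*j + 14.82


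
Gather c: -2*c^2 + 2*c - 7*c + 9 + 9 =-2*c^2 - 5*c + 18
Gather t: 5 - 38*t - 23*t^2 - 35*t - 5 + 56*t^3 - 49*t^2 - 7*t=56*t^3 - 72*t^2 - 80*t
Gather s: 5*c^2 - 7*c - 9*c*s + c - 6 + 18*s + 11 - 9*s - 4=5*c^2 - 6*c + s*(9 - 9*c) + 1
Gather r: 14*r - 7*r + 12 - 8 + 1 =7*r + 5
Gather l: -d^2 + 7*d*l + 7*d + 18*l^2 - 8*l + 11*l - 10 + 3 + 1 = -d^2 + 7*d + 18*l^2 + l*(7*d + 3) - 6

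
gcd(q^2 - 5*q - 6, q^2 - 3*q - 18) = q - 6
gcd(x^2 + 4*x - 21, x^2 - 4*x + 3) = x - 3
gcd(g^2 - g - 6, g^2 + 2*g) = g + 2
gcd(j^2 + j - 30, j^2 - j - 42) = j + 6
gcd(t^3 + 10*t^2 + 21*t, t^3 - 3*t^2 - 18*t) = t^2 + 3*t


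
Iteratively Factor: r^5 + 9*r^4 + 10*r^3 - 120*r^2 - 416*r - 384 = (r - 4)*(r^4 + 13*r^3 + 62*r^2 + 128*r + 96) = (r - 4)*(r + 4)*(r^3 + 9*r^2 + 26*r + 24) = (r - 4)*(r + 4)^2*(r^2 + 5*r + 6) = (r - 4)*(r + 3)*(r + 4)^2*(r + 2)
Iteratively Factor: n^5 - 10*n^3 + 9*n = (n - 3)*(n^4 + 3*n^3 - n^2 - 3*n) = n*(n - 3)*(n^3 + 3*n^2 - n - 3) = n*(n - 3)*(n - 1)*(n^2 + 4*n + 3) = n*(n - 3)*(n - 1)*(n + 3)*(n + 1)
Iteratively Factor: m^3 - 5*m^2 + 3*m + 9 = (m - 3)*(m^2 - 2*m - 3) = (m - 3)*(m + 1)*(m - 3)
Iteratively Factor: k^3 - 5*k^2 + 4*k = (k)*(k^2 - 5*k + 4) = k*(k - 4)*(k - 1)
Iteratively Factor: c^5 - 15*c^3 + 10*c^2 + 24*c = (c)*(c^4 - 15*c^2 + 10*c + 24) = c*(c + 1)*(c^3 - c^2 - 14*c + 24) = c*(c - 2)*(c + 1)*(c^2 + c - 12) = c*(c - 2)*(c + 1)*(c + 4)*(c - 3)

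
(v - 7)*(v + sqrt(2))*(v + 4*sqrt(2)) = v^3 - 7*v^2 + 5*sqrt(2)*v^2 - 35*sqrt(2)*v + 8*v - 56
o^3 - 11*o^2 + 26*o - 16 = (o - 8)*(o - 2)*(o - 1)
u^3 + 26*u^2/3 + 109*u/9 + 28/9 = (u + 1/3)*(u + 4/3)*(u + 7)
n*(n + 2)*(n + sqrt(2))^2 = n^4 + 2*n^3 + 2*sqrt(2)*n^3 + 2*n^2 + 4*sqrt(2)*n^2 + 4*n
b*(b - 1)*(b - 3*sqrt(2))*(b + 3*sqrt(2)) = b^4 - b^3 - 18*b^2 + 18*b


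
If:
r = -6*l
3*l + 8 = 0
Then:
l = -8/3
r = 16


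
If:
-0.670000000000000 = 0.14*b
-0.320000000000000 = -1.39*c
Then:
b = -4.79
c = 0.23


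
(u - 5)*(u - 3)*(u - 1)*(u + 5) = u^4 - 4*u^3 - 22*u^2 + 100*u - 75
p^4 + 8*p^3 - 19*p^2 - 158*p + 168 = (p - 4)*(p - 1)*(p + 6)*(p + 7)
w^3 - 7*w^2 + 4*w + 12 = (w - 6)*(w - 2)*(w + 1)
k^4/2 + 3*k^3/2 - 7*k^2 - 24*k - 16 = (k/2 + 1)*(k - 4)*(k + 1)*(k + 4)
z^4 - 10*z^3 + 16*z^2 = z^2*(z - 8)*(z - 2)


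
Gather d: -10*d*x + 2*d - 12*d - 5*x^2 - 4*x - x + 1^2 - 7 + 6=d*(-10*x - 10) - 5*x^2 - 5*x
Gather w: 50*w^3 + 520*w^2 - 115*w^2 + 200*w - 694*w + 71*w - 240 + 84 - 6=50*w^3 + 405*w^2 - 423*w - 162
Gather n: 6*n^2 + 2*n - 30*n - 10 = 6*n^2 - 28*n - 10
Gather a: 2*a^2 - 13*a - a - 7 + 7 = 2*a^2 - 14*a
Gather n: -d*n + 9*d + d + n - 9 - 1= 10*d + n*(1 - d) - 10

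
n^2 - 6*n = n*(n - 6)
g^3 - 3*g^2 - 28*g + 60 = (g - 6)*(g - 2)*(g + 5)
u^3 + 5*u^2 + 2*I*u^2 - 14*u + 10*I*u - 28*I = (u - 2)*(u + 7)*(u + 2*I)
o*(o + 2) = o^2 + 2*o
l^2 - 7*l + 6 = (l - 6)*(l - 1)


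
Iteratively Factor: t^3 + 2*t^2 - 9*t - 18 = (t - 3)*(t^2 + 5*t + 6) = (t - 3)*(t + 2)*(t + 3)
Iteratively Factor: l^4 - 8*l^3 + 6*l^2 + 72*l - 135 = (l - 3)*(l^3 - 5*l^2 - 9*l + 45) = (l - 3)*(l + 3)*(l^2 - 8*l + 15) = (l - 5)*(l - 3)*(l + 3)*(l - 3)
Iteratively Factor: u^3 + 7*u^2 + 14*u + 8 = (u + 4)*(u^2 + 3*u + 2) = (u + 1)*(u + 4)*(u + 2)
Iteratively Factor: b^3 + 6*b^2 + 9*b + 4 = (b + 1)*(b^2 + 5*b + 4) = (b + 1)^2*(b + 4)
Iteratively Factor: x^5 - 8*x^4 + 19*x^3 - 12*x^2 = (x)*(x^4 - 8*x^3 + 19*x^2 - 12*x) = x*(x - 4)*(x^3 - 4*x^2 + 3*x) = x^2*(x - 4)*(x^2 - 4*x + 3) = x^2*(x - 4)*(x - 3)*(x - 1)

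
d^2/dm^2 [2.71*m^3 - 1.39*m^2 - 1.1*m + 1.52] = 16.26*m - 2.78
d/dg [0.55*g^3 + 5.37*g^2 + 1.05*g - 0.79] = 1.65*g^2 + 10.74*g + 1.05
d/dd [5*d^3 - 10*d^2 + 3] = 5*d*(3*d - 4)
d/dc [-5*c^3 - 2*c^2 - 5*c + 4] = -15*c^2 - 4*c - 5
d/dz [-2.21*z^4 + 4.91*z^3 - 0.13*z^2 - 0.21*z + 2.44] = -8.84*z^3 + 14.73*z^2 - 0.26*z - 0.21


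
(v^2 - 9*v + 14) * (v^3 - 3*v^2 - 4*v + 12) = v^5 - 12*v^4 + 37*v^3 + 6*v^2 - 164*v + 168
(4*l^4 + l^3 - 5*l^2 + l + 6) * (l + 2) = 4*l^5 + 9*l^4 - 3*l^3 - 9*l^2 + 8*l + 12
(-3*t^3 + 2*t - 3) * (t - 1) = -3*t^4 + 3*t^3 + 2*t^2 - 5*t + 3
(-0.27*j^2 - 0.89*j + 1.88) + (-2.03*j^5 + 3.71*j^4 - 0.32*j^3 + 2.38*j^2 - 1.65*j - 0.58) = -2.03*j^5 + 3.71*j^4 - 0.32*j^3 + 2.11*j^2 - 2.54*j + 1.3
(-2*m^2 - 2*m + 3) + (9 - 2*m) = -2*m^2 - 4*m + 12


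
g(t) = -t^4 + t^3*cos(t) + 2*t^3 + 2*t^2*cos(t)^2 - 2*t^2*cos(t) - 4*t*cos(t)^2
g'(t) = -t^3*sin(t) - 4*t^3 - 4*t^2*sin(t)*cos(t) + 2*t^2*sin(t) + 3*t^2*cos(t) + 6*t^2 + 8*t*sin(t)*cos(t) + 4*t*cos(t)^2 - 4*t*cos(t) - 4*cos(t)^2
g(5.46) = -475.59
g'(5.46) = -304.70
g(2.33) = -4.68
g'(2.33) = -20.06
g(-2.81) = -46.65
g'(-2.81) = 60.47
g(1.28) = 1.02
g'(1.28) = 3.62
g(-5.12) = -1018.16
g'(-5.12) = 847.89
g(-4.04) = -317.94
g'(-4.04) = 437.99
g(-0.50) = 1.06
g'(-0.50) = 1.60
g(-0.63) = 0.66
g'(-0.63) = 4.66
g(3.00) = -30.03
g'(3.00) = -60.60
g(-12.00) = -25653.95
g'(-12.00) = 8921.48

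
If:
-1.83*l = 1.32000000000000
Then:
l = -0.72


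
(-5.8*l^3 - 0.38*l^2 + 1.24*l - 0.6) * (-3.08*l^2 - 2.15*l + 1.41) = 17.864*l^5 + 13.6404*l^4 - 11.1802*l^3 - 1.3538*l^2 + 3.0384*l - 0.846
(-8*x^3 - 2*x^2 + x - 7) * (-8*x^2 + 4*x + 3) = 64*x^5 - 16*x^4 - 40*x^3 + 54*x^2 - 25*x - 21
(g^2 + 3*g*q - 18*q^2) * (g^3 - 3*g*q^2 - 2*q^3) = g^5 + 3*g^4*q - 21*g^3*q^2 - 11*g^2*q^3 + 48*g*q^4 + 36*q^5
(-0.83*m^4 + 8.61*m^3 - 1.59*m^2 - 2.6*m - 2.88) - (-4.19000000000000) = -0.83*m^4 + 8.61*m^3 - 1.59*m^2 - 2.6*m + 1.31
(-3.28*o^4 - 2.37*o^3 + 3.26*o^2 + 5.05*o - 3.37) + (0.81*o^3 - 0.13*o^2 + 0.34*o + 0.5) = -3.28*o^4 - 1.56*o^3 + 3.13*o^2 + 5.39*o - 2.87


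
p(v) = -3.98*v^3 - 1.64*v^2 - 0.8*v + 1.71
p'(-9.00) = -938.42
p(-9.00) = 2777.49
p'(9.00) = -997.46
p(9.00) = -3039.75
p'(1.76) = -43.56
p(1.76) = -26.48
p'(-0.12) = -0.58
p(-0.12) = 1.79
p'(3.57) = -164.68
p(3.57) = -203.13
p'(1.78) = -44.47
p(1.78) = -27.36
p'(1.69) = -40.45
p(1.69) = -23.54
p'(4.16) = -221.07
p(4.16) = -316.52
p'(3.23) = -135.96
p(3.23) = -152.10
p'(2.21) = -66.36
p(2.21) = -51.03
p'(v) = -11.94*v^2 - 3.28*v - 0.8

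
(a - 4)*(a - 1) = a^2 - 5*a + 4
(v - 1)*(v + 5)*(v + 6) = v^3 + 10*v^2 + 19*v - 30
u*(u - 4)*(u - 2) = u^3 - 6*u^2 + 8*u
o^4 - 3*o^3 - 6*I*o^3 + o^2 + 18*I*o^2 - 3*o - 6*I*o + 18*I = (o - 3)*(o - 6*I)*(o - I)*(o + I)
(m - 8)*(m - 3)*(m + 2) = m^3 - 9*m^2 + 2*m + 48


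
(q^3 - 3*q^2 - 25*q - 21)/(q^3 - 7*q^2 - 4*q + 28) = (q^2 + 4*q + 3)/(q^2 - 4)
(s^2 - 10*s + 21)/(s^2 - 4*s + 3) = (s - 7)/(s - 1)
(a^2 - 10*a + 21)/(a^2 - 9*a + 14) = (a - 3)/(a - 2)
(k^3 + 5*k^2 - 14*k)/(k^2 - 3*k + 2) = k*(k + 7)/(k - 1)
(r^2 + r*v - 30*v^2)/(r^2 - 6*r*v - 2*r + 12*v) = (r^2 + r*v - 30*v^2)/(r^2 - 6*r*v - 2*r + 12*v)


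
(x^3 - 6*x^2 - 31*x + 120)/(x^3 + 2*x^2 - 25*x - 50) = (x^2 - 11*x + 24)/(x^2 - 3*x - 10)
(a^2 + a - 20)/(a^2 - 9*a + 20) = (a + 5)/(a - 5)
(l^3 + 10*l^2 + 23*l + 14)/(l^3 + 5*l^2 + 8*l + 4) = (l + 7)/(l + 2)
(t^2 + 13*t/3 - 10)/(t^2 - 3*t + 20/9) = 3*(t + 6)/(3*t - 4)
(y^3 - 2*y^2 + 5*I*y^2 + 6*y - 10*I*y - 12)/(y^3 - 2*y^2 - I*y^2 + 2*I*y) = (y + 6*I)/y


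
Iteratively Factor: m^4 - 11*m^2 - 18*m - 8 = (m + 2)*(m^3 - 2*m^2 - 7*m - 4) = (m + 1)*(m + 2)*(m^2 - 3*m - 4) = (m - 4)*(m + 1)*(m + 2)*(m + 1)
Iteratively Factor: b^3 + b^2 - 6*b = (b)*(b^2 + b - 6) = b*(b + 3)*(b - 2)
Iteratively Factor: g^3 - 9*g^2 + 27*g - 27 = (g - 3)*(g^2 - 6*g + 9) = (g - 3)^2*(g - 3)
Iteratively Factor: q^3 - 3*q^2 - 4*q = (q)*(q^2 - 3*q - 4) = q*(q + 1)*(q - 4)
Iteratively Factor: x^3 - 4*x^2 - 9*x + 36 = (x + 3)*(x^2 - 7*x + 12) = (x - 4)*(x + 3)*(x - 3)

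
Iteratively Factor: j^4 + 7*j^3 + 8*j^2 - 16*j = (j)*(j^3 + 7*j^2 + 8*j - 16) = j*(j + 4)*(j^2 + 3*j - 4) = j*(j + 4)^2*(j - 1)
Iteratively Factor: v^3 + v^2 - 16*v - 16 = (v + 4)*(v^2 - 3*v - 4) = (v - 4)*(v + 4)*(v + 1)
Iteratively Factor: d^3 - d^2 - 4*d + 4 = (d - 1)*(d^2 - 4) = (d - 2)*(d - 1)*(d + 2)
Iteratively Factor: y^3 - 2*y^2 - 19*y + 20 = (y - 1)*(y^2 - y - 20) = (y - 5)*(y - 1)*(y + 4)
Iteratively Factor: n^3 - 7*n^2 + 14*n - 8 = (n - 4)*(n^2 - 3*n + 2) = (n - 4)*(n - 2)*(n - 1)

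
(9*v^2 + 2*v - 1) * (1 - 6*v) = -54*v^3 - 3*v^2 + 8*v - 1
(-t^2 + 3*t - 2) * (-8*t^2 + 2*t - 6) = 8*t^4 - 26*t^3 + 28*t^2 - 22*t + 12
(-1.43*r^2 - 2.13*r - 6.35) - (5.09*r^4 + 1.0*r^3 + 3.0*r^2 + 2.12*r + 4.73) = -5.09*r^4 - 1.0*r^3 - 4.43*r^2 - 4.25*r - 11.08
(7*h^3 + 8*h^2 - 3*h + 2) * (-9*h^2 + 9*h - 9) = -63*h^5 - 9*h^4 + 36*h^3 - 117*h^2 + 45*h - 18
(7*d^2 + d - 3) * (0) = 0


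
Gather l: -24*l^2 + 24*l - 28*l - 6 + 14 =-24*l^2 - 4*l + 8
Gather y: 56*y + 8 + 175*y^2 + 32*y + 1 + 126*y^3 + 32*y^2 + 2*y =126*y^3 + 207*y^2 + 90*y + 9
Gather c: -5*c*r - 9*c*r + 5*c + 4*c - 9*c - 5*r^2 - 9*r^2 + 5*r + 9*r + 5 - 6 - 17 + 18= -14*c*r - 14*r^2 + 14*r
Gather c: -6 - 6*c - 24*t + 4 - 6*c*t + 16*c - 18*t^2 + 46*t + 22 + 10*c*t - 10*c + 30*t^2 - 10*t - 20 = 4*c*t + 12*t^2 + 12*t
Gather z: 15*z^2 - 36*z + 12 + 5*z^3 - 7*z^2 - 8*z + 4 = 5*z^3 + 8*z^2 - 44*z + 16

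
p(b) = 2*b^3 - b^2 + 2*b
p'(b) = 6*b^2 - 2*b + 2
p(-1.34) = -9.29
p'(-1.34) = 15.45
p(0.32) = 0.60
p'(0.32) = 1.97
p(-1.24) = -7.83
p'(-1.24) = 13.71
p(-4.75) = -246.41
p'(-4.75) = 146.88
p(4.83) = 211.69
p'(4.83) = 132.31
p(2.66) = 35.89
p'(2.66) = 39.13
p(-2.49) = -42.06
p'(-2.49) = 44.18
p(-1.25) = -7.97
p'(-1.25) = 13.88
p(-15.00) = -7005.00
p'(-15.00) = 1382.00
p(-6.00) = -480.00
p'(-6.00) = 230.00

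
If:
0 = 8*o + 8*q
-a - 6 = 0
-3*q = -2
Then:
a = -6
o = -2/3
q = 2/3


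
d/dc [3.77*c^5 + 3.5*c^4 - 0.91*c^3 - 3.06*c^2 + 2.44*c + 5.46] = 18.85*c^4 + 14.0*c^3 - 2.73*c^2 - 6.12*c + 2.44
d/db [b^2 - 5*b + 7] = 2*b - 5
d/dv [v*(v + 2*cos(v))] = -2*v*sin(v) + 2*v + 2*cos(v)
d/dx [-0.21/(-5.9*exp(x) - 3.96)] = -1.239*exp(x)/(5.9*exp(x) + 3.96)^2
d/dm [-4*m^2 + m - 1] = 1 - 8*m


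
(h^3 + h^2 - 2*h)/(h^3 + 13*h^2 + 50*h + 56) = h*(h - 1)/(h^2 + 11*h + 28)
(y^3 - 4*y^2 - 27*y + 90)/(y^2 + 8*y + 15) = (y^2 - 9*y + 18)/(y + 3)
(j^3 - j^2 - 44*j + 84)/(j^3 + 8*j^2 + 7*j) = (j^2 - 8*j + 12)/(j*(j + 1))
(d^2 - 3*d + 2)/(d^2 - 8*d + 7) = (d - 2)/(d - 7)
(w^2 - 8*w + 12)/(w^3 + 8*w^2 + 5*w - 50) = (w - 6)/(w^2 + 10*w + 25)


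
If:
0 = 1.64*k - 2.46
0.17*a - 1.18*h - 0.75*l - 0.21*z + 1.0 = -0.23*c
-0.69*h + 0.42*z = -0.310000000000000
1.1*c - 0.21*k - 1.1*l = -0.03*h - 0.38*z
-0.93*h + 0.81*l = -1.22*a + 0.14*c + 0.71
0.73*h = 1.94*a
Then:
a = 0.13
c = 1.71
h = 0.35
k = 1.50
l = 1.38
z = -0.16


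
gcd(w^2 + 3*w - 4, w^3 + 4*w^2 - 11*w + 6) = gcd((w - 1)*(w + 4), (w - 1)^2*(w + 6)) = w - 1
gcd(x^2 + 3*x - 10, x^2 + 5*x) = x + 5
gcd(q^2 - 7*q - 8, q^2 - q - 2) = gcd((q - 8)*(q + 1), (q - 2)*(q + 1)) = q + 1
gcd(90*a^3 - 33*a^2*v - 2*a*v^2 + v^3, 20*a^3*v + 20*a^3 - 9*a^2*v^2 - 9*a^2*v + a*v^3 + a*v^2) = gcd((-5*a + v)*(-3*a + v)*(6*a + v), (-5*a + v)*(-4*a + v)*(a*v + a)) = -5*a + v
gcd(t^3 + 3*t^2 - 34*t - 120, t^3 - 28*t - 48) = t^2 - 2*t - 24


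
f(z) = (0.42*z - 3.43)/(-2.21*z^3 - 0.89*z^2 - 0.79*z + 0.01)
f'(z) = (0.42*z - 3.43)*(6.63*z^2 + 1.78*z + 0.79)/(-2.21*z^3 - 0.89*z^2 - 0.79*z + 0.01)^2 + 0.42/(-2.21*z^3 - 0.89*z^2 - 0.79*z + 0.01) = (1.8564*z^3 - 22.3671*z^2 - 6.1054*z - 2.7055)/(4.8841*z^6 + 3.9338*z^5 + 4.2839*z^4 + 1.362*z^3 + 0.6063*z^2 - 0.0158*z + 0.0001)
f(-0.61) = -5.57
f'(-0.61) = -17.61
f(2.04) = 0.11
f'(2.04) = -0.16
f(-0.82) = -2.95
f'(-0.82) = -8.43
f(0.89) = 1.03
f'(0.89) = -2.81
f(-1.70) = -0.43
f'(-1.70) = -0.71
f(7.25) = 0.00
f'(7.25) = -0.00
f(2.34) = 0.07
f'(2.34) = -0.09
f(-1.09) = -1.45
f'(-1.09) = -3.50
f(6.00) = 0.00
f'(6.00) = -0.00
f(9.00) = -0.00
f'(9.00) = -0.00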